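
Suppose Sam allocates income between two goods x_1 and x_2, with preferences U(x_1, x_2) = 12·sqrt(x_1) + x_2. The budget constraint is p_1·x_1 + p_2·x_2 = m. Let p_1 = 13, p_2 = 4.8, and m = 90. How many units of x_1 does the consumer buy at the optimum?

x_1* = 4.9079

Set MRS = p_1/p_2: 6·x_1^(−1/2) = p_1/p_2.
Thus x_1* = (6·p_2/p_1)² — independent of m — with the rest of income spent on x_2.
Plugging in: x_1* = (6·4.8/13)² = 4.9079.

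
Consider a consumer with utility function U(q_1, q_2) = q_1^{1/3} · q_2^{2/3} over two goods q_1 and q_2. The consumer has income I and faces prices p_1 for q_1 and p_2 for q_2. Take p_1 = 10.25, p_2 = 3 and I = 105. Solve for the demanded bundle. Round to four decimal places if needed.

The MRS is (1/2)·q_2/q_1. Set MRS = p_1/p_2.
Rearranging, p_2·q_2 = 2·p_1·q_1. Substituting into the budget gives p_1·q_1·(1 + 2) = I.
Demand: q_1*(p_1,p_2,I) = 1/3·I/p_1 and q_2* = 2/3·I/p_2.
At p_1=10.25, p_2=3, I=105: q_1* = 1/3·105/10.25 = 3.4146, q_2* = 23.3333.

q_1* = 3.4146, q_2* = 23.3333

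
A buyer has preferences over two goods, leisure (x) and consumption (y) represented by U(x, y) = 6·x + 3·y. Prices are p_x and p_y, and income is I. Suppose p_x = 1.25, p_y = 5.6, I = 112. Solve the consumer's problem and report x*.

Linear utility — the consumer picks whichever good has higher MU/price: 6/1.25 = 4.8 vs 3/5.6 = 0.5357.
x gives more utility per dollar, so spend all income on x: x* = I/p_x, y* = 0.
Numerically: x* = 89.6, y* = 0.

x* = 89.6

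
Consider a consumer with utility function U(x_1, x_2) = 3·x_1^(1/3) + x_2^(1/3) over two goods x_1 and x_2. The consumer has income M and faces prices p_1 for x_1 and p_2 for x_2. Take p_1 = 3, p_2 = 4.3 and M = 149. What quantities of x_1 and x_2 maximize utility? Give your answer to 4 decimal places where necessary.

MU_x_1 ∝ 3·x_1^(-2/3), MU_x_2 ∝ x_2^(-2/3), so MRS = 3·(x_2/x_1)^(2/3) = p_1/p_2.
Hence x_2/x_1 = ((1/3)·p_1/p_2)^(1/(2/3)), i.e. raised to the 1.5 power.
Substitute x_2 = (x_2/x_1)·x_1 into the budget: x_1* = M/(p_1 + p_2·(x_2/x_1)).
Numerically x_2/x_1 = 0.112149, so x_1* = 149/(3 + 4.3·0.112149) = 42.7885 and x_2* = 0.112149·42.7885 = 4.7987.

x_1* = 42.7885, x_2* = 4.7987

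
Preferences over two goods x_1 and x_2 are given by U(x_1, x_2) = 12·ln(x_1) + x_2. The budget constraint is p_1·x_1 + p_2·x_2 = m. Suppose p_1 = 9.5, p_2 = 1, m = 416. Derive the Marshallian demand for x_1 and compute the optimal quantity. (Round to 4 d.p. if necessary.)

MU_x_1 = 12/x_1, MU_x_2 = 1. Tangency: 12/x_1 = p_1/p_2.
So x_1*(p_1,p_2) = 12·p_2/p_1, independent of income; and x_2* = (m − 12·p_2)/p_2.
At the given prices: x_1* = 12·1/9.5 = 1.2632.

x_1* = 1.2632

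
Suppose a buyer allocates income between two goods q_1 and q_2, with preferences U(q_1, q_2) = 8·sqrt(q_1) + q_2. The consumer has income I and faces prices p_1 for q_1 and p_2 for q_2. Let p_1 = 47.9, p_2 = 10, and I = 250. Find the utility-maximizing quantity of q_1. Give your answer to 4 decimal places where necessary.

Utility is quasi-linear in q_2; the FOC for q_1 is 4/√q_1 = p_1/p_2.
Solve: √q_1 = 4·p_2/p_1, so q_1*(p_1,p_2) = (4·p_2/p_1)², and q_2* = (I − p_1·q_1*)/p_2.
Plugging in: q_1* = (4·10/47.9)² = 0.6973.

q_1* = 0.6973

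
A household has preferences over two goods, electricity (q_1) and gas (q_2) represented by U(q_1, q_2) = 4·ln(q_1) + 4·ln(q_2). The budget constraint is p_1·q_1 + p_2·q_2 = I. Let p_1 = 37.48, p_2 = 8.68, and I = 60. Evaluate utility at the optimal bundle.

Tangency: MRS = q_2/q_1 = p_1/p_2.
So 4·p_2·q_2 = 4·p_1·q_1; combined with the budget, a share 0.5 of income goes to q_1.
Demand: q_1*(p_1,p_2,I) = 0.5·I/p_1 and q_2* = 0.5·I/p_2.
At p_1=37.48, p_2=8.68, I=60: q_1* = 0.5·60/37.48 = 0.8004, q_2* = 3.4562.
Utility at the optimum: U(0.8004, 3.4562) = 4.0703.

V = 4.0703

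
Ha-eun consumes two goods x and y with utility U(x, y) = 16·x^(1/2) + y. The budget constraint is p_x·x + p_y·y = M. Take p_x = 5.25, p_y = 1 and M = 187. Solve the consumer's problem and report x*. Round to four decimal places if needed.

Utility is quasi-linear in y; the FOC for x is 8/√x = p_x/p_y.
Thus x* = (8·p_y/p_x)² — independent of M — with the rest of income spent on y.
Plugging in: x* = (8·1/5.25)² = 2.322.

x* = 2.322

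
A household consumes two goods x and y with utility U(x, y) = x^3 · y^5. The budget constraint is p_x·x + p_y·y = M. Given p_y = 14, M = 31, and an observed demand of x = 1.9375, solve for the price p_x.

p_x = 6

Tangency: MRS = (3/5)·y/x = p_x/p_y.
So 3·p_y·y = 5·p_x·x; combined with the budget, a share 0.375 of income goes to x.
Demand: x*(p_x,p_y,M) = 0.375·M/p_x and y* = 0.625·M/p_y.
Set x* = 1.9375 in the demand function and solve for p_x: p_x = 6.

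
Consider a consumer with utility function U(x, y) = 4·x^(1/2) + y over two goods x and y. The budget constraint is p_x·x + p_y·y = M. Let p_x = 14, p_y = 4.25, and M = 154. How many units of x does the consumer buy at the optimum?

Utility is quasi-linear in y; the FOC for x is 2/√x = p_x/p_y.
Thus x* = (2·p_y/p_x)² — independent of M — with the rest of income spent on y.
Plugging in: x* = (2·4.25/14)² = 0.3686.

x* = 0.3686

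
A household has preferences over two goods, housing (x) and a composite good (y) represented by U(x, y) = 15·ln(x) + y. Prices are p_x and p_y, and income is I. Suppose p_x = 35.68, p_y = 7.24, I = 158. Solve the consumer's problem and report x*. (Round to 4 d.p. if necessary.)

MU_x = 15/x, MU_y = 1. Tangency: 15/x = p_x/p_y.
So x*(p_x,p_y) = 15·p_y/p_x, independent of income; and y* = (I − 15·p_y)/p_y.
At the given prices: x* = 15·7.24/35.68 = 3.0437.

x* = 3.0437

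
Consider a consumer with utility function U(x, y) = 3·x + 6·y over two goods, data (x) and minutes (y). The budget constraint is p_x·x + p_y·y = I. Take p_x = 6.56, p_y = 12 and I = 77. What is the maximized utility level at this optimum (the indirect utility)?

V = 38.5

Perfect substitutes: compare marginal utility per dollar. 3/p_x vs 6/p_y → 0.4573 vs 0.5.
y gives more utility per dollar, so spend all income on y: y* = I/p_y, x* = 0.
Numerically: x* = 0, y* = 6.4167.
Utility at the optimum: U(0, 6.4167) = 38.5.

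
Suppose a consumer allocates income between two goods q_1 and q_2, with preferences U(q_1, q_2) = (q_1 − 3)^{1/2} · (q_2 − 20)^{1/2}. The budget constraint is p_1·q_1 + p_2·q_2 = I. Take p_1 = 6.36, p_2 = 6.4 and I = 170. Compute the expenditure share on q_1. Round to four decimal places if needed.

This is Cobb-Douglas in (q_1−3, q_2−20): tangency gives 0.5·p_2·(q_2−20) = 0.5·p_1·(q_1−3).
After buying the subsistence bundle (3, 20), a share 0.5 of the remaining income goes to q_1: q_1* = 3 + 0.5·(I − 3p_1 − 20p_2)/p_1.
Discretionary income = 170 − 3·6.36 − 20·6.4 = 22.92; q_1* = 3 + 0.5·22.92/6.36 = 4.8019; q_2* = 20 + 0.5·22.92/6.4 = 21.7906.
Expenditure on q_1: 6.36·4.8019 = 30.54; share = 0.1796.

share on q_1 = 0.1796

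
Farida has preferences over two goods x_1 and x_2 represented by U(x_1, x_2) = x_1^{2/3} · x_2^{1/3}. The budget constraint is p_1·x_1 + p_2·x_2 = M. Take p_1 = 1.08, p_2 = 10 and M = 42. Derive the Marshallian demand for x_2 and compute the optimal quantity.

x_2* = 1.4

MU_x_1/MU_x_2 = (2/3·x_2)/(1/3·x_1); tangency sets this equal to p_1/p_2.
Rearranging, p_2·x_2 = (1/2)·p_1·x_1. Substituting into the budget gives p_1·x_1·(1 + (1/2)) = M.
Demand: x_1*(p_1,p_2,M) = 2/3·M/p_1 and x_2* = 1/3·M/p_2.
At p_1=1.08, p_2=10, M=42: x_2* = 1/3·42/10 = 1.4.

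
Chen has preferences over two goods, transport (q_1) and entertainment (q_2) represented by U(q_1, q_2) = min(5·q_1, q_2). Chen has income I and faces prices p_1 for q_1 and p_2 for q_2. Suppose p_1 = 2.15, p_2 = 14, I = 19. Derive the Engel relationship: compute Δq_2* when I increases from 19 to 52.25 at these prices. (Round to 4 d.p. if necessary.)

Δq_2* = 2.3042

With perfect complements, no substitution: consume in ratio q_1:q_2 = 1:5.
Budget: p_1·q_1 + p_2·5·q_1 = I, so (p_1 + 5·p_2)·q_1 = I.
Demand: q_1*(p_1,p_2,I) = I/(p_1 + 5·p_2), q_2* = 5·I/(p_1 + 5·p_2).
Here 2.15 + 5·14 = 72.15, giving q_2* = 1.3167.
At I' = 52.25: q_2* = 3.6209. Change: 3.6209 − 1.3167 = 2.3042.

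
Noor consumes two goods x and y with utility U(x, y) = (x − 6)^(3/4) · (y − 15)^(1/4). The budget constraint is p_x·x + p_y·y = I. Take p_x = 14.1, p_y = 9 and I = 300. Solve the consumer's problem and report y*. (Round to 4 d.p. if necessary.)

y* = 17.2333

This is Cobb-Douglas in (x−6, y−15): tangency gives 0.75·p_y·(y−15) = 0.25·p_x·(x−6).
After buying the subsistence bundle (6, 15), a share 0.75 of the remaining income goes to x: x* = 6 + 0.75·(I − 6p_x − 15p_y)/p_x.
Discretionary income = 300 − 6·14.1 − 15·9 = 80.4; y* = 15 + 0.25·80.4/9 = 17.2333.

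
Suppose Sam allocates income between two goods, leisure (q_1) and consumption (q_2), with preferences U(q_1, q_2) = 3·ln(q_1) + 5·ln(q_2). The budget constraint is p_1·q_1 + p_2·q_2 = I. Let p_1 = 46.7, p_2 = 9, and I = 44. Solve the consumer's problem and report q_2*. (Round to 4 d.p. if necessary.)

Demand: q_1*(p_1,p_2,I) = 0.375·I/p_1 and q_2* = 0.625·I/p_2.
At p_1=46.7, p_2=9, I=44: q_2* = 0.625·44/9 = 3.0556.

q_2* = 3.0556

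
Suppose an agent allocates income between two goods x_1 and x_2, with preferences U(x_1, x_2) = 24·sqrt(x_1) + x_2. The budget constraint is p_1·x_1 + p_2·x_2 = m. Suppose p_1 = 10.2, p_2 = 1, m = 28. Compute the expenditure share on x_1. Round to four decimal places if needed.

share on x_1 = 0.5042

Set MRS = p_1/p_2: 12·x_1^(−1/2) = p_1/p_2.
Solve: √x_1 = 12·p_2/p_1, so x_1*(p_1,p_2) = (12·p_2/p_1)², and x_2* = (m − p_1·x_1*)/p_2.
Plugging in: x_1* = (12·1/10.2)² = 1.3841, x_2* = 13.8824.
Expenditure on x_1: 10.2·1.3841 = 14.1176; share = 0.5042.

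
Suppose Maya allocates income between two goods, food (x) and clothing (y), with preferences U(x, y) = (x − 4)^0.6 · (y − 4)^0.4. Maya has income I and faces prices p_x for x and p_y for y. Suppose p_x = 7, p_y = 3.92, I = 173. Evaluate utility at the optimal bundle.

Let x' = x−4, y' = y−4. MRS = (3/2)·y'/x' = p_x/p_y.
After buying the subsistence bundle (4, 4), a share 0.6 of the remaining income goes to x: x* = 4 + 0.6·(I − 4p_x − 4p_y)/p_x.
Discretionary income = 173 − 4·7 − 4·3.92 = 129.32; x* = 4 + 0.6·129.32/7 = 15.0846; y* = 4 + 0.4·129.32/3.92 = 17.1959.
Utility at the optimum: U(15.0846, 17.1959) = 11.8852.

V = 11.8852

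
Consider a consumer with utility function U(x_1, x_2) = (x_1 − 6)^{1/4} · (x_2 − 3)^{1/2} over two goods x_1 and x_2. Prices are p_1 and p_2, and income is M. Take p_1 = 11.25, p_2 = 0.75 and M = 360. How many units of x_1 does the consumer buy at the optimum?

MRS = (1/2)·(x_2−3)/(x_1−6). Tangency with p_1/p_2 gives x_2−3 = 2·(p_1/p_2)·(x_1−6).
Substituting into the budget: x_1* = 6 + 1/3·(M − 6·p_1 − 3·p_2)/p_1, and x_2* = 3 + 2/3·(…)/p_2.
Discretionary income = 360 − 6·11.25 − 3·0.75 = 290.25; x_1* = 6 + 1/3·290.25/11.25 = 14.6.

x_1* = 14.6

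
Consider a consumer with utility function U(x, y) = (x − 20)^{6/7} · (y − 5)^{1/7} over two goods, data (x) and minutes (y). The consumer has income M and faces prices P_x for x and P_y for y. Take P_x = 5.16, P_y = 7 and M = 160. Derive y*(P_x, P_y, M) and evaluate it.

Substituting into the budget: x* = 20 + 6/7·(M − 20·P_x − 5·P_y)/P_x, and y* = 5 + 1/7·(…)/P_y.
Discretionary income = 160 − 20·5.16 − 5·7 = 21.8; y* = 5 + 1/7·21.8/7 = 5.4449.

y* = 5.4449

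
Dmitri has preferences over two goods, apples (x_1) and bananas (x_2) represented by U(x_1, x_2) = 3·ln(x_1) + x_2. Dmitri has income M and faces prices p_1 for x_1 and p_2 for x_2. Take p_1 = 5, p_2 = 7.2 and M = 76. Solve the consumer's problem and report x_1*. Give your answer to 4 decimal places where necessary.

MU_x_1 = 3/x_1, MU_x_2 = 1. Tangency: 3/x_1 = p_1/p_2.
So x_1*(p_1,p_2) = 3·p_2/p_1, independent of income; and x_2* = (M − 3·p_2)/p_2.
At the given prices: x_1* = 3·7.2/5 = 4.32.

x_1* = 4.32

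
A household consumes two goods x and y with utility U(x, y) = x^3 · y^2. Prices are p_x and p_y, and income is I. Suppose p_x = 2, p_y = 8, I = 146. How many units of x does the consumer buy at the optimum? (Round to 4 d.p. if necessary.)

MU_x/MU_y = (3·y)/(2·x); tangency sets this equal to p_x/p_y.
So 3·p_y·y = 2·p_x·x; combined with the budget, a share 0.6 of income goes to x.
Demand: x*(p_x,p_y,I) = 0.6·I/p_x and y* = 0.4·I/p_y.
At p_x=2, p_y=8, I=146: x* = 0.6·146/2 = 43.8.

x* = 43.8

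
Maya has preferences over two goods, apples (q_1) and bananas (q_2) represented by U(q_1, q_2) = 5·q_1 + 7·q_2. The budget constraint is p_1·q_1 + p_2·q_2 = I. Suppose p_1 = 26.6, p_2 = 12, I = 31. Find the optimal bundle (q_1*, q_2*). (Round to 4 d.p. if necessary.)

Linear utility — the consumer picks whichever good has higher MU/price: 5/26.6 = 0.188 vs 7/12 = 0.5833.
q_2 gives more utility per dollar, so spend all income on q_2: q_2* = I/p_2, q_1* = 0.
Numerically: q_1* = 0, q_2* = 2.5833.

q_1* = 0, q_2* = 2.5833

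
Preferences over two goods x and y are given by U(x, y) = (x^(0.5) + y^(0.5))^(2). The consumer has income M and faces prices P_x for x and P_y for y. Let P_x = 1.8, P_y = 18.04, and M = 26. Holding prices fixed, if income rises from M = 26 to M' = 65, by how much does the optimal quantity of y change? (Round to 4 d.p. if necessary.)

Δy* = 0.1961

MU_x ∝ x^(-0.5), MU_y ∝ y^(-0.5), so MRS = (y/x)^(0.5) = P_x/P_y.
Hence y/x = (P_x/P_y)^(1/(0.5)), i.e. raised to the 2 power.
Substitute y = (y/x)·x into the budget: x* = M/(P_x + P_y·(y/x)).
Numerically y/x = 0.009956, so x* = 26/(1.8 + 18.04·0.009956) = 13.134 and y* = 0.009956·13.134 = 0.1308.
At M' = 65: y* = 0.3269. Change: 0.3269 − 0.1308 = 0.1961.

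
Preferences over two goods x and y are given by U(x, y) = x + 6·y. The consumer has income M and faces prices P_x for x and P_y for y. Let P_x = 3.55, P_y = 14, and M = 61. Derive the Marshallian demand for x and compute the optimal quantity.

y gives more utility per dollar, so spend all income on y: y* = M/P_y, x* = 0.
Numerically: x* = 0, y* = 4.3571.

x* = 0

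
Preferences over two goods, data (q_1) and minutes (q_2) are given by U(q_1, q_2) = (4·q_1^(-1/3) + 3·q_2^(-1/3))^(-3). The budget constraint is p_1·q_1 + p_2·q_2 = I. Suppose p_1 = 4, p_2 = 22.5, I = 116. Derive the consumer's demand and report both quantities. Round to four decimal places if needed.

Substitute q_2 = (q_2/q_1)·q_1 into the budget: q_1* = I/(p_1 + p_2·(q_2/q_1)).
Numerically q_2/q_1 = 0.22065, so q_1* = 116/(4 + 22.5·0.22065) = 12.9397 and q_2* = 0.22065·12.9397 = 2.8552.

q_1* = 12.9397, q_2* = 2.8552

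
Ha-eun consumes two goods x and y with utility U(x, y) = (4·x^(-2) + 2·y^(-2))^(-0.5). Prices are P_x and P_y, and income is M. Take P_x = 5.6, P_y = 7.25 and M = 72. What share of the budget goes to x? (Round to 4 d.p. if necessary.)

From the CES first-order condition, 2·(y/x)^(3) = P_x/P_y.
Solve for the ratio: y/x = [(1/2)·P_x/P_y]^(1/3).
With the ratio pinned down, the budget gives x* = M/(P_x + P_y·(y/x)) and y* = (y/x)·x*.
Numerically y/x = 0.728238, so x* = 72/(5.6 + 7.25·0.728238) = 6.6178 and y* = 0.728238·6.6178 = 4.8193.
Expenditure on x: 5.6·6.6178 = 37.0598; share = 0.5147.

share on x = 0.5147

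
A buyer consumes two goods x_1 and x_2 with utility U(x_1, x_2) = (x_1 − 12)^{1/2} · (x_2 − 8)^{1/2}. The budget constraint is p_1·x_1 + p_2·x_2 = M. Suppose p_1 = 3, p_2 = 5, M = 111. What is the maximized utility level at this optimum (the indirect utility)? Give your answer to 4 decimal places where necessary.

MRS = (x_2−8)/(x_1−12). Tangency with p_1/p_2 gives x_2−8 = (p_1/p_2)·(x_1−12).
Substituting into the budget: x_1* = 12 + 0.5·(M − 12·p_1 − 8·p_2)/p_1, and x_2* = 8 + 0.5·(…)/p_2.
Discretionary income = 111 − 12·3 − 8·5 = 35; x_1* = 12 + 0.5·35/3 = 17.8333; x_2* = 8 + 0.5·35/5 = 11.5.
Utility at the optimum: U(17.8333, 11.5) = 4.5185.

V = 4.5185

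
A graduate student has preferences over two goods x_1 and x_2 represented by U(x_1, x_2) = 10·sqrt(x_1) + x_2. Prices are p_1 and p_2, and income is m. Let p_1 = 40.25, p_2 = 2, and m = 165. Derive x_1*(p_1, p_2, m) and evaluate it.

Utility is quasi-linear in x_2; the FOC for x_1 is 5/√x_1 = p_1/p_2.
Solve: √x_1 = 5·p_2/p_1, so x_1*(p_1,p_2) = (5·p_2/p_1)², and x_2* = (m − p_1·x_1*)/p_2.
Plugging in: x_1* = (5·2/40.25)² = 0.0617.

x_1* = 0.0617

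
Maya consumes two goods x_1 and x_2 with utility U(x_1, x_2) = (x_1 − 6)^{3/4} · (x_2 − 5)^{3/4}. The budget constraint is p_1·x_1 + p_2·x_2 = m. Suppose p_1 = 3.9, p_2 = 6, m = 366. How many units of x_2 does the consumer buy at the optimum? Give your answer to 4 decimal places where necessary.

MRS = (x_2−5)/(x_1−6). Tangency with p_1/p_2 gives x_2−5 = (p_1/p_2)·(x_1−6).
Substituting into the budget: x_1* = 6 + 0.5·(m − 6·p_1 − 5·p_2)/p_1, and x_2* = 5 + 0.5·(…)/p_2.
Discretionary income = 366 − 6·3.9 − 5·6 = 312.6; x_2* = 5 + 0.5·312.6/6 = 31.05.

x_2* = 31.05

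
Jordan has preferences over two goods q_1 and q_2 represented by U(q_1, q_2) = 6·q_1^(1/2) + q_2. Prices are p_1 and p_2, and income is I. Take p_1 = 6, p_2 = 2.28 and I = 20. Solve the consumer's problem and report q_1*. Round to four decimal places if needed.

Set MRS = p_1/p_2: 3·q_1^(−1/2) = p_1/p_2.
Thus q_1* = (3·p_2/p_1)² — independent of I — with the rest of income spent on q_2.
Plugging in: q_1* = (3·2.28/6)² = 1.2996.

q_1* = 1.2996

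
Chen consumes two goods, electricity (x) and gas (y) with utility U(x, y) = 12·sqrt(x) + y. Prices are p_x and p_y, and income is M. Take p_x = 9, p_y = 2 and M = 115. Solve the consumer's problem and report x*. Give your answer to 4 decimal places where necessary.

x* = 1.7778

Utility is quasi-linear in y; the FOC for x is 6/√x = p_x/p_y.
Solve: √x = 6·p_y/p_x, so x*(p_x,p_y) = (6·p_y/p_x)², and y* = (M − p_x·x*)/p_y.
Plugging in: x* = (6·2/9)² = 1.7778.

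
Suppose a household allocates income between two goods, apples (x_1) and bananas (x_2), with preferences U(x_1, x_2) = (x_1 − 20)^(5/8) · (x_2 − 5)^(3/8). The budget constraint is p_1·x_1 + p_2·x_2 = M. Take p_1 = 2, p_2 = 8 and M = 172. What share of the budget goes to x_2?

share on x_2 = 0.4331

This is Cobb-Douglas in (x_1−20, x_2−5): tangency gives 0.625·p_2·(x_2−5) = 0.375·p_1·(x_1−20).
After buying the subsistence bundle (20, 5), a share 0.625 of the remaining income goes to x_1: x_1* = 20 + 0.625·(M − 20p_1 − 5p_2)/p_1.
Discretionary income = 172 − 20·2 − 5·8 = 92; x_1* = 20 + 0.625·92/2 = 48.75; x_2* = 5 + 0.375·92/8 = 9.3125.
Expenditure on x_2: 8·9.3125 = 74.5; share = 0.4331.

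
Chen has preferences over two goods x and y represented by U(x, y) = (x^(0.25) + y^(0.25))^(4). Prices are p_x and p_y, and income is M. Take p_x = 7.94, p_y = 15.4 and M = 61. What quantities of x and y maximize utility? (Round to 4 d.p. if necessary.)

x* = 4.2637, y* = 1.7627

From the CES first-order condition, (y/x)^(0.75) = p_x/p_y.
Hence y/x = (p_x/p_y)^(1/(0.75)), i.e. raised to the 4/3 power.
With the ratio pinned down, the budget gives x* = M/(p_x + p_y·(y/x)) and y* = (y/x)·x*.
Numerically y/x = 0.413428, so x* = 61/(7.94 + 15.4·0.413428) = 4.2637 and y* = 0.413428·4.2637 = 1.7627.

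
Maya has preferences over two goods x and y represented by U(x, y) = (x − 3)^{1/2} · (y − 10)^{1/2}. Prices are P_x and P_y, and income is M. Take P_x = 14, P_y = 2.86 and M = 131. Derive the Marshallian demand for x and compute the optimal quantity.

This is Cobb-Douglas in (x−3, y−10): tangency gives 0.5·P_y·(y−10) = 0.5·P_x·(x−3).
After buying the subsistence bundle (3, 10), a share 0.5 of the remaining income goes to x: x* = 3 + 0.5·(M − 3P_x − 10P_y)/P_x.
Discretionary income = 131 − 3·14 − 10·2.86 = 60.4; x* = 3 + 0.5·60.4/14 = 5.1571.

x* = 5.1571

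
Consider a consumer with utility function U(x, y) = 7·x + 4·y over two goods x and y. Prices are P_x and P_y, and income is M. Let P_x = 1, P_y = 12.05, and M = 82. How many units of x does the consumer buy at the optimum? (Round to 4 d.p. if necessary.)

Linear utility — the consumer picks whichever good has higher MU/price: 7/1 = 7 vs 4/12.05 = 0.332.
x gives more utility per dollar, so spend all income on x: x* = M/P_x, y* = 0.
Numerically: x* = 82, y* = 0.

x* = 82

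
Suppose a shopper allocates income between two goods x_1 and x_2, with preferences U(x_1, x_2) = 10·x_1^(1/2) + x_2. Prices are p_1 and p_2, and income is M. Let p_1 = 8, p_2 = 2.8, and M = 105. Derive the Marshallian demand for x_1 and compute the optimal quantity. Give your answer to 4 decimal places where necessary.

x_1* = 3.0625

Plugging in: x_1* = (5·2.8/8)² = 3.0625.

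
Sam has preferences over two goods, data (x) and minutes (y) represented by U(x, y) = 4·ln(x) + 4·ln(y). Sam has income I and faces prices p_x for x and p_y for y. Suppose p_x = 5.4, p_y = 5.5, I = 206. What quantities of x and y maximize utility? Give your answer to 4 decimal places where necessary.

x* = 19.0741, y* = 18.7273

The MRS is y/x. Set MRS = p_x/p_y.
So 4·p_y·y = 4·p_x·x; combined with the budget, a share 0.5 of income goes to x.
Demand: x*(p_x,p_y,I) = 0.5·I/p_x and y* = 0.5·I/p_y.
At p_x=5.4, p_y=5.5, I=206: x* = 0.5·206/5.4 = 19.0741, y* = 18.7273.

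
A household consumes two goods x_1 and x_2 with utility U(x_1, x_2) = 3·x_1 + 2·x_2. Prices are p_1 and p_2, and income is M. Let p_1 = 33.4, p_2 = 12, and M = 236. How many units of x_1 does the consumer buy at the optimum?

x_1* = 0

x_2 gives more utility per dollar, so spend all income on x_2: x_2* = M/p_2, x_1* = 0.
Numerically: x_1* = 0, x_2* = 19.6667.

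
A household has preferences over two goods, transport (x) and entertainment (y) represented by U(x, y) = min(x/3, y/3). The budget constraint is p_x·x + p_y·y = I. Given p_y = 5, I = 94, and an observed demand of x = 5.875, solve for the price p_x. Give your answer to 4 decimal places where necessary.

With perfect complements, no substitution: consume in ratio x:y = 3:3.
Budget: p_x·x + p_y·x = I, so (3·p_x + 3·p_y)·x = 3·I.
Demand: x*(p_x,p_y,I) = 3·I/(3·p_x + 3·p_y), y* = 3·I/(3·p_x + 3·p_y).
Set x* = 5.875 in the demand function and solve for p_x: p_x = 11.

p_x = 11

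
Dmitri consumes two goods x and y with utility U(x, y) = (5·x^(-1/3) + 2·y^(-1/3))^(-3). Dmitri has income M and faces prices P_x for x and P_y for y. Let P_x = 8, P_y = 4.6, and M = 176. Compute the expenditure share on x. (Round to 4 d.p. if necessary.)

MRS = MU_x/MU_y = (5/2)·(y/x)^(4/3). Set equal to P_x/P_y.
Solve for the ratio: y/x = [(2/5)·P_x/P_y]^(0.75).
Substitute y = (y/x)·x into the budget: x* = M/(P_x + P_y·(y/x)).
Numerically y/x = 0.761718, so x* = 176/(8 + 4.6·0.761718) = 15.2992 and y* = 0.761718·15.2992 = 11.6536.
Expenditure on x: 8·15.2992 = 122.3933; share = 0.6954.

share on x = 0.6954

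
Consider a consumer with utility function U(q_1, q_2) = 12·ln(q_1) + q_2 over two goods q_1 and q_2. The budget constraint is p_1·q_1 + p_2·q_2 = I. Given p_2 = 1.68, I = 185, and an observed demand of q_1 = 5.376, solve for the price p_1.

p_1 = 3.75

Set MRS = p_1/p_2: (12/q_1)/1 = p_1/p_2.
So q_1*(p_1,p_2) = 12·p_2/p_1, independent of income; and q_2* = (I − 12·p_2)/p_2.
Set q_1* = 5.376 in the demand function and solve for p_1: p_1 = 3.75.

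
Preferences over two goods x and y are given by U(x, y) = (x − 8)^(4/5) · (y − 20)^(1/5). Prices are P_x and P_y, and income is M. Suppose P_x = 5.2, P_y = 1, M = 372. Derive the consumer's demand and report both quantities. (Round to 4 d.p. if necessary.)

x* = 55.7538, y* = 82.08

Let x' = x−8, y' = y−20. MRS = 4·y'/x' = P_x/P_y.
Substituting into the budget: x* = 8 + 0.8·(M − 8·P_x − 20·P_y)/P_x, and y* = 20 + 0.2·(…)/P_y.
Discretionary income = 372 − 8·5.2 − 20·1 = 310.4; x* = 8 + 0.8·310.4/5.2 = 55.7538; y* = 20 + 0.2·310.4/1 = 82.08.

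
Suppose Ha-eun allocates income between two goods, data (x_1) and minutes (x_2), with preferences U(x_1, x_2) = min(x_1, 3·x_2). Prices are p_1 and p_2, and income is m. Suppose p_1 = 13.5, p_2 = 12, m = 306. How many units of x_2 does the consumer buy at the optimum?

x_2* = 5.8286

Leontief preferences: the optimum is at the kink where x_1/3 = x_2/1, i.e. x_2 = (1/3)·x_1.
Budget: p_1·x_1 + p_2·(1/3)·x_1 = m, so (3·p_1 + p_2)·x_1 = 3·m.
Demand: x_1*(p_1,p_2,m) = 3·m/(3·p_1 + p_2), x_2* = m/(3·p_1 + p_2).
Here 3·13.5 + 12 = 52.5, giving x_2* = 5.8286.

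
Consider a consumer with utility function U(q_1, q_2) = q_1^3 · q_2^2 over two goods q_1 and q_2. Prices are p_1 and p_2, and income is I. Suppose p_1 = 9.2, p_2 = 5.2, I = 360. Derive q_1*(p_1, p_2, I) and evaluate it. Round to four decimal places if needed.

At p_1=9.2, p_2=5.2, I=360: q_1* = 0.6·360/9.2 = 23.4783.

q_1* = 23.4783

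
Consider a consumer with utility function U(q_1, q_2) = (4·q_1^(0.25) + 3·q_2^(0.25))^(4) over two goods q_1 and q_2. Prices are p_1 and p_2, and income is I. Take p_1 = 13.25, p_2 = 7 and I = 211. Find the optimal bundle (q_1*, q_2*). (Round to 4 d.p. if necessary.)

q_1* = 8.6409, q_2* = 13.7868

From the CES first-order condition, (4/3)·(q_2/q_1)^(0.75) = p_1/p_2.
Hence q_2/q_1 = ((3/4)·p_1/p_2)^(1/(0.75)), i.e. raised to the 4/3 power.
With the ratio pinned down, the budget gives q_1* = I/(p_1 + p_2·(q_2/q_1)) and q_2* = (q_2/q_1)·q_1*.
Numerically q_2/q_1 = 1.595532, so q_1* = 211/(13.25 + 7·1.595532) = 8.6409 and q_2* = 1.595532·8.6409 = 13.7868.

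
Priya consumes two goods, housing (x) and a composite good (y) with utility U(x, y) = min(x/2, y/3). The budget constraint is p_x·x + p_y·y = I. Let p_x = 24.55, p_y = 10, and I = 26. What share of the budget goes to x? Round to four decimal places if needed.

share on x = 0.6207

Leontief preferences: the optimum is at the kink where x/2 = y/3, i.e. y = (3/2)·x.
Budget: p_x·x + p_y·(3/2)·x = I, so (2·p_x + 3·p_y)·x = 2·I.
Demand: x*(p_x,p_y,I) = 2·I/(2·p_x + 3·p_y), y* = 3·I/(2·p_x + 3·p_y).
Here 2·24.55 + 3·10 = 79.1, giving x* = 0.6574 and y* = 0.9861.
Expenditure on x: 24.55·0.6574 = 16.1391; share = 0.6207.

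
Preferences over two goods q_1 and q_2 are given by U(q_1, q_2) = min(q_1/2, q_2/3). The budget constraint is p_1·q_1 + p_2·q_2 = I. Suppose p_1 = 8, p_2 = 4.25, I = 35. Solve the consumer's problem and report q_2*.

q_2* = 3.6522

With perfect complements, no substitution: consume in ratio q_1:q_2 = 2:3.
Budget: p_1·q_1 + p_2·(3/2)·q_1 = I, so (2·p_1 + 3·p_2)·q_1 = 2·I.
Demand: q_1*(p_1,p_2,I) = 2·I/(2·p_1 + 3·p_2), q_2* = 3·I/(2·p_1 + 3·p_2).
Here 2·8 + 3·4.25 = 28.75, giving q_2* = 3.6522.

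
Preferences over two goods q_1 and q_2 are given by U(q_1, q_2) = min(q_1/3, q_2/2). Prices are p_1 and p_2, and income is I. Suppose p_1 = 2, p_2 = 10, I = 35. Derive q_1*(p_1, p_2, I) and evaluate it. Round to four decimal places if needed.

q_1* = 4.0385

Leontief preferences: the optimum is at the kink where q_1/3 = q_2/2, i.e. q_2 = (2/3)·q_1.
Budget: p_1·q_1 + p_2·(2/3)·q_1 = I, so (3·p_1 + 2·p_2)·q_1 = 3·I.
Demand: q_1*(p_1,p_2,I) = 3·I/(3·p_1 + 2·p_2), q_2* = 2·I/(3·p_1 + 2·p_2).
Here 3·2 + 2·10 = 26, giving q_1* = 4.0385.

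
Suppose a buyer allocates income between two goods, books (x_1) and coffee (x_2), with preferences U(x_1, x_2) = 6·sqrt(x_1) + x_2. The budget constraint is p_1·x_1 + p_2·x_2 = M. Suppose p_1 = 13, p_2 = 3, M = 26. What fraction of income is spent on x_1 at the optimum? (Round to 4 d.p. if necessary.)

Utility is quasi-linear in x_2; the FOC for x_1 is 3/√x_1 = p_1/p_2.
Solve: √x_1 = 3·p_2/p_1, so x_1*(p_1,p_2) = (3·p_2/p_1)², and x_2* = (M − p_1·x_1*)/p_2.
Plugging in: x_1* = (3·3/13)² = 0.4793, x_2* = 6.5897.
Expenditure on x_1: 13·0.4793 = 6.2308; share = 0.2396.

share on x_1 = 0.2396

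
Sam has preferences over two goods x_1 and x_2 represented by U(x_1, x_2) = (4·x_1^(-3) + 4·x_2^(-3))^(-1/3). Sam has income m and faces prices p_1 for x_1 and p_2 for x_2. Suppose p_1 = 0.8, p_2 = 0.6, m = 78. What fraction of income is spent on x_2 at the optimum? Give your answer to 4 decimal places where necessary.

share on x_2 = 0.4463

MU_x_1 ∝ 4·x_1^(-4), MU_x_2 ∝ 4·x_2^(-4), so MRS = (x_2/x_1)^(4) = p_1/p_2.
Solve for the ratio: x_2/x_1 = [p_1/p_2]^(0.25).
Substitute x_2 = (x_2/x_1)·x_1 into the budget: x_1* = m/(p_1 + p_2·(x_2/x_1)).
Numerically x_2/x_1 = 1.07457, so x_1* = 78/(0.8 + 0.6·1.07457) = 53.9889 and x_2* = 1.07457·53.9889 = 58.0148.
Expenditure on x_2: 0.6·58.0148 = 34.8089; share = 0.4463.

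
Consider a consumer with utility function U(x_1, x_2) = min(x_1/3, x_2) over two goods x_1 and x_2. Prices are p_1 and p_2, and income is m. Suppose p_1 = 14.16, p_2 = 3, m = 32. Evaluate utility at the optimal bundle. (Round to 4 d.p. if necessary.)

V = 0.7036

Leontief preferences: the optimum is at the kink where x_1/3 = x_2/1, i.e. x_2 = (1/3)·x_1.
Budget: p_1·x_1 + p_2·(1/3)·x_1 = m, so (3·p_1 + p_2)·x_1 = 3·m.
Demand: x_1*(p_1,p_2,m) = 3·m/(3·p_1 + p_2), x_2* = m/(3·p_1 + p_2).
Here 3·14.16 + 3 = 45.48, giving x_1* = 2.1108 and x_2* = 0.7036.
Utility at the optimum: U(2.1108, 0.7036) = 0.7036.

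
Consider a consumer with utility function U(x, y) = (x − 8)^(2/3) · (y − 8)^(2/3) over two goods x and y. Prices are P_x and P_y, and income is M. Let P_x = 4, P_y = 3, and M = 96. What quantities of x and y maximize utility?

x* = 13, y* = 14.6667

Let x' = x−8, y' = y−8. MRS = y'/x' = P_x/P_y.
After buying the subsistence bundle (8, 8), a share 0.5 of the remaining income goes to x: x* = 8 + 0.5·(M − 8P_x − 8P_y)/P_x.
Discretionary income = 96 − 8·4 − 8·3 = 40; x* = 8 + 0.5·40/4 = 13; y* = 8 + 0.5·40/3 = 14.6667.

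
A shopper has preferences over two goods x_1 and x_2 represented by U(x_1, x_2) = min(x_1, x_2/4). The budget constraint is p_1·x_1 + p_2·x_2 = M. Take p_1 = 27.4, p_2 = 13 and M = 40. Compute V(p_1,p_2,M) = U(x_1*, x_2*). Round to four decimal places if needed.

With perfect complements, no substitution: consume in ratio x_1:x_2 = 1:4.
Budget: p_1·x_1 + p_2·4·x_1 = M, so (p_1 + 4·p_2)·x_1 = M.
Demand: x_1*(p_1,p_2,M) = M/(p_1 + 4·p_2), x_2* = 4·M/(p_1 + 4·p_2).
Here 27.4 + 4·13 = 79.4, giving x_1* = 0.5038 and x_2* = 2.0151.
Utility at the optimum: U(0.5038, 2.0151) = 0.5038.

V = 0.5038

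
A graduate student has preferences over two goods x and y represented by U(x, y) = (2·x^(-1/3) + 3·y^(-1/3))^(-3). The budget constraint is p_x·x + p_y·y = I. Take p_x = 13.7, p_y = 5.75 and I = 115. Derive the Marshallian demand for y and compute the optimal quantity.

y* = 10.435

Numerically y/x = 2.599309, so x* = 115/(13.7 + 5.75·2.599309) = 4.0145 and y* = 2.599309·4.0145 = 10.435.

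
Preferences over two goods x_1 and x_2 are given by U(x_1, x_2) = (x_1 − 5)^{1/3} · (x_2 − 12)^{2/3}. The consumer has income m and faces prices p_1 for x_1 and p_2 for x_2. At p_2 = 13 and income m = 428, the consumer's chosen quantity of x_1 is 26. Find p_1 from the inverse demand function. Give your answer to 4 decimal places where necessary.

p_1 = 4

Let x_1' = x_1−5, x_2' = x_2−12. MRS = (1/2)·x_2'/x_1' = p_1/p_2.
After buying the subsistence bundle (5, 12), a share 1/3 of the remaining income goes to x_1: x_1* = 5 + 1/3·(m − 5p_1 − 12p_2)/p_1.
Set x_1* = 26 in the demand function and solve for p_1: p_1 = 4.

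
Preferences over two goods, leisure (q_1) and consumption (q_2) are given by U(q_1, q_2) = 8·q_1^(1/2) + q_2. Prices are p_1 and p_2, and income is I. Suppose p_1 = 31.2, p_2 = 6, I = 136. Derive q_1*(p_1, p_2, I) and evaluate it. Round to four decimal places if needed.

q_1* = 0.5917

Set MRS = p_1/p_2: 4·q_1^(−1/2) = p_1/p_2.
Thus q_1* = (4·p_2/p_1)² — independent of I — with the rest of income spent on q_2.
Plugging in: q_1* = (4·6/31.2)² = 0.5917.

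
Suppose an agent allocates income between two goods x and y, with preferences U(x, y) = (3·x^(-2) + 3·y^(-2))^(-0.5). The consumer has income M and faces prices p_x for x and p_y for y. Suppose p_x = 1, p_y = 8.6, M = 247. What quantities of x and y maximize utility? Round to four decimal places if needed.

From the CES first-order condition, (y/x)^(3) = p_x/p_y.
Solve for the ratio: y/x = [p_x/p_y]^(1/3).
With the ratio pinned down, the budget gives x* = M/(p_x + p_y·(y/x)) and y* = (y/x)·x*.
Numerically y/x = 0.488091, so x* = 247/(1 + 8.6·0.488091) = 47.5221 and y* = 0.488091·47.5221 = 23.1951.

x* = 47.5221, y* = 23.1951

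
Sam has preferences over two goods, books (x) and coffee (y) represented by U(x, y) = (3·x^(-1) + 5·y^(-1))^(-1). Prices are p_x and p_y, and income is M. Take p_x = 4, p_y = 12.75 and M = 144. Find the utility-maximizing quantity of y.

MRS = MU_x/MU_y = (3/5)·(y/x)^(2). Set equal to p_x/p_y.
Hence y/x = ((5/3)·p_x/p_y)^(1/(2)), i.e. raised to the 0.5 power.
Substitute y = (y/x)·x into the budget: x* = M/(p_x + p_y·(y/x)).
Numerically y/x = 0.723102, so x* = 144/(4 + 12.75·0.723102) = 10.893 and y* = 0.723102·10.893 = 7.8767.

y* = 7.8767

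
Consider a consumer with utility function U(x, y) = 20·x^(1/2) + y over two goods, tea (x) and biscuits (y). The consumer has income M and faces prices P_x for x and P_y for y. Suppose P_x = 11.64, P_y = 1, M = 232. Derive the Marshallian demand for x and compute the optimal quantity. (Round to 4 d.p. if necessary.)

MU_x = 10/√x, MU_y = 1. Tangency: 10/√x = P_x/P_y.
Thus x* = (10·P_y/P_x)² — independent of M — with the rest of income spent on y.
Plugging in: x* = (10·1/11.64)² = 0.7381.

x* = 0.7381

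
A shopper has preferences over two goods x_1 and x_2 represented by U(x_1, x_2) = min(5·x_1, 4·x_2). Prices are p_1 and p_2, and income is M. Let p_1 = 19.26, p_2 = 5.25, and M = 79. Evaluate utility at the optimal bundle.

Leontief preferences: the optimum is at the kink where x_1/4 = x_2/5, i.e. x_2 = (5/4)·x_1.
Budget: p_1·x_1 + p_2·(5/4)·x_1 = M, so (4·p_1 + 5·p_2)·x_1 = 4·M.
Demand: x_1*(p_1,p_2,M) = 4·M/(4·p_1 + 5·p_2), x_2* = 5·M/(4·p_1 + 5·p_2).
Here 4·19.26 + 5·5.25 = 103.29, giving x_1* = 3.0593 and x_2* = 3.8242.
Utility at the optimum: U(3.0593, 3.8242) = 15.2967.

V = 15.2967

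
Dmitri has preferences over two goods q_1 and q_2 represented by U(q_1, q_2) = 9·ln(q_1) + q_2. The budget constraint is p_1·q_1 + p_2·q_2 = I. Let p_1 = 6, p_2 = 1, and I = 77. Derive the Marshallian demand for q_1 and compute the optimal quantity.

q_1* = 1.5

MU_q_1 = 9/q_1, MU_q_2 = 1. Tangency: 9/q_1 = p_1/p_2.
So q_1*(p_1,p_2) = 9·p_2/p_1, independent of income; and q_2* = (I − 9·p_2)/p_2.
At the given prices: q_1* = 9·1/6 = 1.5.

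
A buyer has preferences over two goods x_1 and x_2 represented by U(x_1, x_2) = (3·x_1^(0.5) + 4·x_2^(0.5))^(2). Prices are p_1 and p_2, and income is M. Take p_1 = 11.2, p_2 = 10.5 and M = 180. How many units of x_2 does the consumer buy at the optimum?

MRS = MU_x_1/MU_x_2 = (3/4)·(x_2/x_1)^(0.5). Set equal to p_1/p_2.
Hence x_2/x_1 = ((4/3)·p_1/p_2)^(1/(0.5)), i.e. raised to the 2 power.
With the ratio pinned down, the budget gives x_1* = M/(p_1 + p_2·(x_2/x_1)) and x_2* = (x_2/x_1)·x_1*.
Numerically x_2/x_1 = 2.022716, so x_1* = 180/(11.2 + 10.5·2.022716) = 5.549 and x_2* = 2.022716·5.549 = 11.224.

x_2* = 11.224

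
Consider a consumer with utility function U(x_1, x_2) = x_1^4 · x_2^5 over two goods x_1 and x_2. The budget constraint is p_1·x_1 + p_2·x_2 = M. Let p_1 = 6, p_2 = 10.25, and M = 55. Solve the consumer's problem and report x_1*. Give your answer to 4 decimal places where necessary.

x_1* = 4.0741

Demand: x_1*(p_1,p_2,M) = 4/9·M/p_1 and x_2* = 5/9·M/p_2.
At p_1=6, p_2=10.25, M=55: x_1* = 4/9·55/6 = 4.0741.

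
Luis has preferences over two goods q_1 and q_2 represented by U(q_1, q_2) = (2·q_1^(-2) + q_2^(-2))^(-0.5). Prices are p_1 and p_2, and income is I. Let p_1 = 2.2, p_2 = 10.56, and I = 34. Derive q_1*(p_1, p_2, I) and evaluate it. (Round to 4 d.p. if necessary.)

MU_q_1 ∝ 2·q_1^(-3), MU_q_2 ∝ q_2^(-3), so MRS = 2·(q_2/q_1)^(3) = p_1/p_2.
Solve for the ratio: q_2/q_1 = [(1/2)·p_1/p_2]^(1/3).
With the ratio pinned down, the budget gives q_1* = I/(p_1 + p_2·(q_2/q_1)) and q_2* = (q_2/q_1)·q_1*.
Numerically q_2/q_1 = 0.470518, so q_1* = 34/(2.2 + 10.56·0.470518) = 4.7429.

q_1* = 4.7429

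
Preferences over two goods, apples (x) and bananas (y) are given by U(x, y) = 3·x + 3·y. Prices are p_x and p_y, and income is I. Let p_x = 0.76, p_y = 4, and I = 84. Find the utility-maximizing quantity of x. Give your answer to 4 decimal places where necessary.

x gives more utility per dollar, so spend all income on x: x* = I/p_x, y* = 0.
Numerically: x* = 110.5263, y* = 0.

x* = 110.5263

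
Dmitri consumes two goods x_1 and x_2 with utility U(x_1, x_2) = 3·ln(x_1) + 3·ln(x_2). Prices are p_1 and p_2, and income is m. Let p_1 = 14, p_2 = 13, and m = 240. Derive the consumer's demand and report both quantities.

MU_x_1/MU_x_2 = (3·x_2)/(3·x_1); tangency sets this equal to p_1/p_2.
Rearranging, p_2·x_2 = p_1·x_1. Substituting into the budget gives p_1·x_1·(1 + 1) = m.
Demand: x_1*(p_1,p_2,m) = 0.5·m/p_1 and x_2* = 0.5·m/p_2.
At p_1=14, p_2=13, m=240: x_1* = 0.5·240/14 = 8.5714, x_2* = 9.2308.

x_1* = 8.5714, x_2* = 9.2308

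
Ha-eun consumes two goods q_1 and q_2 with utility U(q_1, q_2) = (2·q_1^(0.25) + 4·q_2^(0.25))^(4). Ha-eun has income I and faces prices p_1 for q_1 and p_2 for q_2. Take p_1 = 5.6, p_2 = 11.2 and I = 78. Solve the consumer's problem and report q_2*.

MRS = MU_q_1/MU_q_2 = (1/2)·(q_2/q_1)^(0.75). Set equal to p_1/p_2.
Solve for the ratio: q_2/q_1 = [2·p_1/p_2]^(4/3).
Substitute q_2 = (q_2/q_1)·q_1 into the budget: q_1* = I/(p_1 + p_2·(q_2/q_1)).
Numerically q_2/q_1 = 1, so q_1* = 78/(5.6 + 11.2·1) = 4.6429 and q_2* = 1·4.6429 = 4.6429.

q_2* = 4.6429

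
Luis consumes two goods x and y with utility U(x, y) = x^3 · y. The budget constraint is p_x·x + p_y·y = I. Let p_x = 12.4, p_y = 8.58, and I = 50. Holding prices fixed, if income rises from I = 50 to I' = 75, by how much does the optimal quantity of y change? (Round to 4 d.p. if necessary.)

Δy* = 0.7284

The MRS is 3·y/x. Set MRS = p_x/p_y.
Rearranging, p_y·y = (1/3)·p_x·x. Substituting into the budget gives p_x·x·(1 + (1/3)) = I.
Demand: x*(p_x,p_y,I) = 0.75·I/p_x and y* = 0.25·I/p_y.
At p_x=12.4, p_y=8.58, I=50: y* = 0.25·50/8.58 = 1.4569.
At I' = 75: y* = 2.1853. Change: 2.1853 − 1.4569 = 0.7284.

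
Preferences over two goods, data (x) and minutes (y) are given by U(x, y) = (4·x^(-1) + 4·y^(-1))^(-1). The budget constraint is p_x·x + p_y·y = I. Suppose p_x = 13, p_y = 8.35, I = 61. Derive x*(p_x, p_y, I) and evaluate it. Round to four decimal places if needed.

x* = 2.6048

Numerically y/x = 1.247752, so x* = 61/(13 + 8.35·1.247752) = 2.6048.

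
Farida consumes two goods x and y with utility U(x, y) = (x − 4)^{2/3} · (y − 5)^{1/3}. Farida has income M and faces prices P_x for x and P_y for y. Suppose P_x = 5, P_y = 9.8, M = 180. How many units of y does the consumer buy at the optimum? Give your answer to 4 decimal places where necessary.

This is Cobb-Douglas in (x−4, y−5): tangency gives 2/3·P_y·(y−5) = 1/3·P_x·(x−4).
After buying the subsistence bundle (4, 5), a share 2/3 of the remaining income goes to x: x* = 4 + 2/3·(M − 4P_x − 5P_y)/P_x.
Discretionary income = 180 − 4·5 − 5·9.8 = 111; y* = 5 + 1/3·111/9.8 = 8.7755.

y* = 8.7755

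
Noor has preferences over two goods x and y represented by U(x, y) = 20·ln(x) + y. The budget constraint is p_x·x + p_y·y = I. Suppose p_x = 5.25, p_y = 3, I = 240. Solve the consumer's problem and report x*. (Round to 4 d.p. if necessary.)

x* = 11.4286

Set MRS = p_x/p_y: (20/x)/1 = p_x/p_y.
So x*(p_x,p_y) = 20·p_y/p_x, independent of income; and y* = (I − 20·p_y)/p_y.
At the given prices: x* = 20·3/5.25 = 11.4286.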